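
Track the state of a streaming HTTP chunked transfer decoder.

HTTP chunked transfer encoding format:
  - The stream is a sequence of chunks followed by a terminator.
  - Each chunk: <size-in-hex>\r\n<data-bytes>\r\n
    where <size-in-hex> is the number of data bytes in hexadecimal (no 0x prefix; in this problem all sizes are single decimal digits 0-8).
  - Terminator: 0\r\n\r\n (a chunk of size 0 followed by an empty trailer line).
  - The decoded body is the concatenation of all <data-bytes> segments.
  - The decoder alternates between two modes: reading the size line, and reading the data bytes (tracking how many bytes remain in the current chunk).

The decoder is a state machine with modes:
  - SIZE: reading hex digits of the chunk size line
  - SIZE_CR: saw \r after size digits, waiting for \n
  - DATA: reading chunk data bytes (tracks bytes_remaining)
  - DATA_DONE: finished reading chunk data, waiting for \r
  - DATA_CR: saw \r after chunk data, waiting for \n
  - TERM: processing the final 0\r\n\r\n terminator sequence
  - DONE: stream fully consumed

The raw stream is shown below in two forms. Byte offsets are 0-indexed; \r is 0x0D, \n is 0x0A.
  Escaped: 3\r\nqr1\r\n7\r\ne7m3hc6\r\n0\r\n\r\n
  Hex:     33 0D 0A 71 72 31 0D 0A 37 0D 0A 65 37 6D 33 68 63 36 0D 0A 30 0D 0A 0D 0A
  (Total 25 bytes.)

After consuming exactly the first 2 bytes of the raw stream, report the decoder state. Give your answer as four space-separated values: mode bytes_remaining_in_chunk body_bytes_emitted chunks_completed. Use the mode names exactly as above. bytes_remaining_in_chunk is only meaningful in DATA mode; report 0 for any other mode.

Answer: SIZE_CR 0 0 0

Derivation:
Byte 0 = '3': mode=SIZE remaining=0 emitted=0 chunks_done=0
Byte 1 = 0x0D: mode=SIZE_CR remaining=0 emitted=0 chunks_done=0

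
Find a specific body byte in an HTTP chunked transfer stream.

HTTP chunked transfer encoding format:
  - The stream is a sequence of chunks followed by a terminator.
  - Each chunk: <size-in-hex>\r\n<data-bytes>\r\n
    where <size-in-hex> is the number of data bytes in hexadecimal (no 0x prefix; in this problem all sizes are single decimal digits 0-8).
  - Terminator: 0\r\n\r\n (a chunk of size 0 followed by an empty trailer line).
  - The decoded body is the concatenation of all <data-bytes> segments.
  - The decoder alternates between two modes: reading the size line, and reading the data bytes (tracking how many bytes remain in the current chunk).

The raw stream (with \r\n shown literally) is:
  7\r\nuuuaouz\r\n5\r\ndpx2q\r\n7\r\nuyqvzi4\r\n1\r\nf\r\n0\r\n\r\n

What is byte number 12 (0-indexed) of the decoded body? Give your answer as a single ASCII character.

Chunk 1: stream[0..1]='7' size=0x7=7, data at stream[3..10]='uuuaouz' -> body[0..7], body so far='uuuaouz'
Chunk 2: stream[12..13]='5' size=0x5=5, data at stream[15..20]='dpx2q' -> body[7..12], body so far='uuuaouzdpx2q'
Chunk 3: stream[22..23]='7' size=0x7=7, data at stream[25..32]='uyqvzi4' -> body[12..19], body so far='uuuaouzdpx2quyqvzi4'
Chunk 4: stream[34..35]='1' size=0x1=1, data at stream[37..38]='f' -> body[19..20], body so far='uuuaouzdpx2quyqvzi4f'
Chunk 5: stream[40..41]='0' size=0 (terminator). Final body='uuuaouzdpx2quyqvzi4f' (20 bytes)
Body byte 12 = 'u'

Answer: u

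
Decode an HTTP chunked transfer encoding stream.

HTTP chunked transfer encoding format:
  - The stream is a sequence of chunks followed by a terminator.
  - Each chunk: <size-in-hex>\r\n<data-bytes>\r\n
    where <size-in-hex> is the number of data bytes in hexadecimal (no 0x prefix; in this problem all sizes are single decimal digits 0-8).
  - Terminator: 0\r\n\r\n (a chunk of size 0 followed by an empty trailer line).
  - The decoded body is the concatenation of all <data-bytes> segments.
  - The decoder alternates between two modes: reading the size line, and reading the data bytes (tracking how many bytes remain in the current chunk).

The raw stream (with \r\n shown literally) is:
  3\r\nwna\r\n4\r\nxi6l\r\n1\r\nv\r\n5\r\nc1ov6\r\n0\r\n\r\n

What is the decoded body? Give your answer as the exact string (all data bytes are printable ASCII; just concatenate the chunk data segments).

Chunk 1: stream[0..1]='3' size=0x3=3, data at stream[3..6]='wna' -> body[0..3], body so far='wna'
Chunk 2: stream[8..9]='4' size=0x4=4, data at stream[11..15]='xi6l' -> body[3..7], body so far='wnaxi6l'
Chunk 3: stream[17..18]='1' size=0x1=1, data at stream[20..21]='v' -> body[7..8], body so far='wnaxi6lv'
Chunk 4: stream[23..24]='5' size=0x5=5, data at stream[26..31]='c1ov6' -> body[8..13], body so far='wnaxi6lvc1ov6'
Chunk 5: stream[33..34]='0' size=0 (terminator). Final body='wnaxi6lvc1ov6' (13 bytes)

Answer: wnaxi6lvc1ov6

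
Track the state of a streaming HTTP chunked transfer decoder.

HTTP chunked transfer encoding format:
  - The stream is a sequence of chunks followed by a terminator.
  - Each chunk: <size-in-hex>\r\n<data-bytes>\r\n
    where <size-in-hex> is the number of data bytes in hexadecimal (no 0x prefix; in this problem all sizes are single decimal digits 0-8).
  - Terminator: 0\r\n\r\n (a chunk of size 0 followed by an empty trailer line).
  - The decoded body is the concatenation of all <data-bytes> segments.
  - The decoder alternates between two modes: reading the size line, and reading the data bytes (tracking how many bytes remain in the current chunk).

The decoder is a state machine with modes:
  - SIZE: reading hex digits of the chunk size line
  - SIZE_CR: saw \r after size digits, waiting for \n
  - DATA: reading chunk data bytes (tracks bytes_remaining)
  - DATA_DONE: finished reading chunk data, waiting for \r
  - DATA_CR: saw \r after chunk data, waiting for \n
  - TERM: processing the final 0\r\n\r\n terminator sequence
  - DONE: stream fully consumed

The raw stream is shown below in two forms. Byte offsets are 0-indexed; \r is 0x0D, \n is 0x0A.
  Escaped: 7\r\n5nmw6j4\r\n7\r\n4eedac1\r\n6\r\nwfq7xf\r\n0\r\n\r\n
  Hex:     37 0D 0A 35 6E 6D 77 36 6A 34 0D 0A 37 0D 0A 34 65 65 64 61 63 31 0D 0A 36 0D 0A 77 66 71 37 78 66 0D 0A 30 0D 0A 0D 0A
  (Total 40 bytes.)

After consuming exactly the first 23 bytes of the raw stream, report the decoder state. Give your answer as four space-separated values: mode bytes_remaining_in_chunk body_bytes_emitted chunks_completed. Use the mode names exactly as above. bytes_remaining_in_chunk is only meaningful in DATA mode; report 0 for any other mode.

Byte 0 = '7': mode=SIZE remaining=0 emitted=0 chunks_done=0
Byte 1 = 0x0D: mode=SIZE_CR remaining=0 emitted=0 chunks_done=0
Byte 2 = 0x0A: mode=DATA remaining=7 emitted=0 chunks_done=0
Byte 3 = '5': mode=DATA remaining=6 emitted=1 chunks_done=0
Byte 4 = 'n': mode=DATA remaining=5 emitted=2 chunks_done=0
Byte 5 = 'm': mode=DATA remaining=4 emitted=3 chunks_done=0
Byte 6 = 'w': mode=DATA remaining=3 emitted=4 chunks_done=0
Byte 7 = '6': mode=DATA remaining=2 emitted=5 chunks_done=0
Byte 8 = 'j': mode=DATA remaining=1 emitted=6 chunks_done=0
Byte 9 = '4': mode=DATA_DONE remaining=0 emitted=7 chunks_done=0
Byte 10 = 0x0D: mode=DATA_CR remaining=0 emitted=7 chunks_done=0
Byte 11 = 0x0A: mode=SIZE remaining=0 emitted=7 chunks_done=1
Byte 12 = '7': mode=SIZE remaining=0 emitted=7 chunks_done=1
Byte 13 = 0x0D: mode=SIZE_CR remaining=0 emitted=7 chunks_done=1
Byte 14 = 0x0A: mode=DATA remaining=7 emitted=7 chunks_done=1
Byte 15 = '4': mode=DATA remaining=6 emitted=8 chunks_done=1
Byte 16 = 'e': mode=DATA remaining=5 emitted=9 chunks_done=1
Byte 17 = 'e': mode=DATA remaining=4 emitted=10 chunks_done=1
Byte 18 = 'd': mode=DATA remaining=3 emitted=11 chunks_done=1
Byte 19 = 'a': mode=DATA remaining=2 emitted=12 chunks_done=1
Byte 20 = 'c': mode=DATA remaining=1 emitted=13 chunks_done=1
Byte 21 = '1': mode=DATA_DONE remaining=0 emitted=14 chunks_done=1
Byte 22 = 0x0D: mode=DATA_CR remaining=0 emitted=14 chunks_done=1

Answer: DATA_CR 0 14 1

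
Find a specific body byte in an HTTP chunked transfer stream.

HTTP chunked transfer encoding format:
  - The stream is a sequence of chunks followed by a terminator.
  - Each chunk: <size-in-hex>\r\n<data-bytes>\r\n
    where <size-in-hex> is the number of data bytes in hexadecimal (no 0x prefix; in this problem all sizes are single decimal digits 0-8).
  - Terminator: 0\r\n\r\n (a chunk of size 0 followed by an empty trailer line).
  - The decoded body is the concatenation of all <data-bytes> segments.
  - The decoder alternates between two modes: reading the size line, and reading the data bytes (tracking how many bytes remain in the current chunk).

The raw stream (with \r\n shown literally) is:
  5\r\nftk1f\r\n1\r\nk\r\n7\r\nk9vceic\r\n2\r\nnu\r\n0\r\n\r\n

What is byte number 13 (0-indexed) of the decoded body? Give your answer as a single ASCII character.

Answer: n

Derivation:
Chunk 1: stream[0..1]='5' size=0x5=5, data at stream[3..8]='ftk1f' -> body[0..5], body so far='ftk1f'
Chunk 2: stream[10..11]='1' size=0x1=1, data at stream[13..14]='k' -> body[5..6], body so far='ftk1fk'
Chunk 3: stream[16..17]='7' size=0x7=7, data at stream[19..26]='k9vceic' -> body[6..13], body so far='ftk1fkk9vceic'
Chunk 4: stream[28..29]='2' size=0x2=2, data at stream[31..33]='nu' -> body[13..15], body so far='ftk1fkk9vceicnu'
Chunk 5: stream[35..36]='0' size=0 (terminator). Final body='ftk1fkk9vceicnu' (15 bytes)
Body byte 13 = 'n'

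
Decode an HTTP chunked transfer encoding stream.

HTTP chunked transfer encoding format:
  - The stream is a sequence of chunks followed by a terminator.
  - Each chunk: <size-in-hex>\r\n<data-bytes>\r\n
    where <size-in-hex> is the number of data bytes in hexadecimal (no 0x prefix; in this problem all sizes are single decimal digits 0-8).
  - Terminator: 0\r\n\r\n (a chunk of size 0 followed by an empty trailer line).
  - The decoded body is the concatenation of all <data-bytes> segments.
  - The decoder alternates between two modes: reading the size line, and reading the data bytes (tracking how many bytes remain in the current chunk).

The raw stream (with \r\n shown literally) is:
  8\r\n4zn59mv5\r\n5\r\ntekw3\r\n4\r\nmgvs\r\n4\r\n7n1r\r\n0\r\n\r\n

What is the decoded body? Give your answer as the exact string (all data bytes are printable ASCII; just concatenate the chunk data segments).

Chunk 1: stream[0..1]='8' size=0x8=8, data at stream[3..11]='4zn59mv5' -> body[0..8], body so far='4zn59mv5'
Chunk 2: stream[13..14]='5' size=0x5=5, data at stream[16..21]='tekw3' -> body[8..13], body so far='4zn59mv5tekw3'
Chunk 3: stream[23..24]='4' size=0x4=4, data at stream[26..30]='mgvs' -> body[13..17], body so far='4zn59mv5tekw3mgvs'
Chunk 4: stream[32..33]='4' size=0x4=4, data at stream[35..39]='7n1r' -> body[17..21], body so far='4zn59mv5tekw3mgvs7n1r'
Chunk 5: stream[41..42]='0' size=0 (terminator). Final body='4zn59mv5tekw3mgvs7n1r' (21 bytes)

Answer: 4zn59mv5tekw3mgvs7n1r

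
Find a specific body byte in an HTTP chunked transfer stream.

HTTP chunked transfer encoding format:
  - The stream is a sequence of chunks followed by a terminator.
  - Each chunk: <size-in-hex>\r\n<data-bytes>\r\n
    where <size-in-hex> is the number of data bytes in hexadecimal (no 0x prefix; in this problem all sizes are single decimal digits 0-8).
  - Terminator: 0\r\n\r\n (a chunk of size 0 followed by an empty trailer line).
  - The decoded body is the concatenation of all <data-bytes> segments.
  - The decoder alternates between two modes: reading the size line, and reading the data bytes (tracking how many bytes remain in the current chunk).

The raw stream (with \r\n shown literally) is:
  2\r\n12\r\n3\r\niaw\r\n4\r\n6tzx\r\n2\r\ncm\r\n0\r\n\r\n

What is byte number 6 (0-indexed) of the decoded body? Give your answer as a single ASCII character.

Answer: t

Derivation:
Chunk 1: stream[0..1]='2' size=0x2=2, data at stream[3..5]='12' -> body[0..2], body so far='12'
Chunk 2: stream[7..8]='3' size=0x3=3, data at stream[10..13]='iaw' -> body[2..5], body so far='12iaw'
Chunk 3: stream[15..16]='4' size=0x4=4, data at stream[18..22]='6tzx' -> body[5..9], body so far='12iaw6tzx'
Chunk 4: stream[24..25]='2' size=0x2=2, data at stream[27..29]='cm' -> body[9..11], body so far='12iaw6tzxcm'
Chunk 5: stream[31..32]='0' size=0 (terminator). Final body='12iaw6tzxcm' (11 bytes)
Body byte 6 = 't'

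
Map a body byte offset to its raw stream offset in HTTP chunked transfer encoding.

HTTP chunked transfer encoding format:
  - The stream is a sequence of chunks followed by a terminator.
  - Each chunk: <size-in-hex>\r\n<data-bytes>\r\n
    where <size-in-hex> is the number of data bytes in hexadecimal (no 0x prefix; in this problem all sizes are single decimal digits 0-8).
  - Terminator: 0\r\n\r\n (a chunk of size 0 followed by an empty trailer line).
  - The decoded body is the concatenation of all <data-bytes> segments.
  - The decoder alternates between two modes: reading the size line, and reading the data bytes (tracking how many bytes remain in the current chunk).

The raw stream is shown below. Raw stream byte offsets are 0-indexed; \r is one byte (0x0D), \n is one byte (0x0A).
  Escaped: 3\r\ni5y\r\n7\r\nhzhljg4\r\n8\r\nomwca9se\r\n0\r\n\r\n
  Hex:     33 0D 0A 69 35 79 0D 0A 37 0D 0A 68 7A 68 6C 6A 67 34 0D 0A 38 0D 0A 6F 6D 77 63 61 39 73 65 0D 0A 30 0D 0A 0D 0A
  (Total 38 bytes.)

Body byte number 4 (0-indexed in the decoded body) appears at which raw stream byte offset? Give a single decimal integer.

Chunk 1: stream[0..1]='3' size=0x3=3, data at stream[3..6]='i5y' -> body[0..3], body so far='i5y'
Chunk 2: stream[8..9]='7' size=0x7=7, data at stream[11..18]='hzhljg4' -> body[3..10], body so far='i5yhzhljg4'
Chunk 3: stream[20..21]='8' size=0x8=8, data at stream[23..31]='omwca9se' -> body[10..18], body so far='i5yhzhljg4omwca9se'
Chunk 4: stream[33..34]='0' size=0 (terminator). Final body='i5yhzhljg4omwca9se' (18 bytes)
Body byte 4 at stream offset 12

Answer: 12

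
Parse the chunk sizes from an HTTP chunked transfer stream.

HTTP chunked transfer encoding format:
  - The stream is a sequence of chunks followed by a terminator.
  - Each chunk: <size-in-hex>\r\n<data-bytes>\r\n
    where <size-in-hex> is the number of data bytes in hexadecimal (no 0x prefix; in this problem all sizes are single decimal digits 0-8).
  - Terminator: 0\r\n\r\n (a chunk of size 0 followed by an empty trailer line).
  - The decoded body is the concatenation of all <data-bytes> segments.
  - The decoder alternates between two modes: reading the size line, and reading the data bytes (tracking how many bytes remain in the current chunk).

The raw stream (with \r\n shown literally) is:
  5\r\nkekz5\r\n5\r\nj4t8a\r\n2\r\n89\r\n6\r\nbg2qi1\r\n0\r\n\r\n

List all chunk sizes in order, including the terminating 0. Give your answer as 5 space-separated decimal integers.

Answer: 5 5 2 6 0

Derivation:
Chunk 1: stream[0..1]='5' size=0x5=5, data at stream[3..8]='kekz5' -> body[0..5], body so far='kekz5'
Chunk 2: stream[10..11]='5' size=0x5=5, data at stream[13..18]='j4t8a' -> body[5..10], body so far='kekz5j4t8a'
Chunk 3: stream[20..21]='2' size=0x2=2, data at stream[23..25]='89' -> body[10..12], body so far='kekz5j4t8a89'
Chunk 4: stream[27..28]='6' size=0x6=6, data at stream[30..36]='bg2qi1' -> body[12..18], body so far='kekz5j4t8a89bg2qi1'
Chunk 5: stream[38..39]='0' size=0 (terminator). Final body='kekz5j4t8a89bg2qi1' (18 bytes)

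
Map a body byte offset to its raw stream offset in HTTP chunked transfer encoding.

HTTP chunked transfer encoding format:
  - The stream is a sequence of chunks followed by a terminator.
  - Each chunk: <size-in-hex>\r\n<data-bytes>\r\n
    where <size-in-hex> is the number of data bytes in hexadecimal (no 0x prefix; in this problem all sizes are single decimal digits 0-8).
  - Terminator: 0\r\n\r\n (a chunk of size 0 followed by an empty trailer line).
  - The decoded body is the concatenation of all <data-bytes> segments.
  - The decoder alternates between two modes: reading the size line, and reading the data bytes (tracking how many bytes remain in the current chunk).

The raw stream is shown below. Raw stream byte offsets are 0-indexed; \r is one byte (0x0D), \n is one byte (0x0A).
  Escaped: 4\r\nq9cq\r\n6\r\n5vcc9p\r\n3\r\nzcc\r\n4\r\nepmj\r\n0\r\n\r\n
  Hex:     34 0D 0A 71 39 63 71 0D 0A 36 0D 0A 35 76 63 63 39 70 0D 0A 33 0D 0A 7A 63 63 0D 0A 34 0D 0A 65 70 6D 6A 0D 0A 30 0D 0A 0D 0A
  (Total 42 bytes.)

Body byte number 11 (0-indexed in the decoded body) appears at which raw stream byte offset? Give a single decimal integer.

Chunk 1: stream[0..1]='4' size=0x4=4, data at stream[3..7]='q9cq' -> body[0..4], body so far='q9cq'
Chunk 2: stream[9..10]='6' size=0x6=6, data at stream[12..18]='5vcc9p' -> body[4..10], body so far='q9cq5vcc9p'
Chunk 3: stream[20..21]='3' size=0x3=3, data at stream[23..26]='zcc' -> body[10..13], body so far='q9cq5vcc9pzcc'
Chunk 4: stream[28..29]='4' size=0x4=4, data at stream[31..35]='epmj' -> body[13..17], body so far='q9cq5vcc9pzccepmj'
Chunk 5: stream[37..38]='0' size=0 (terminator). Final body='q9cq5vcc9pzccepmj' (17 bytes)
Body byte 11 at stream offset 24

Answer: 24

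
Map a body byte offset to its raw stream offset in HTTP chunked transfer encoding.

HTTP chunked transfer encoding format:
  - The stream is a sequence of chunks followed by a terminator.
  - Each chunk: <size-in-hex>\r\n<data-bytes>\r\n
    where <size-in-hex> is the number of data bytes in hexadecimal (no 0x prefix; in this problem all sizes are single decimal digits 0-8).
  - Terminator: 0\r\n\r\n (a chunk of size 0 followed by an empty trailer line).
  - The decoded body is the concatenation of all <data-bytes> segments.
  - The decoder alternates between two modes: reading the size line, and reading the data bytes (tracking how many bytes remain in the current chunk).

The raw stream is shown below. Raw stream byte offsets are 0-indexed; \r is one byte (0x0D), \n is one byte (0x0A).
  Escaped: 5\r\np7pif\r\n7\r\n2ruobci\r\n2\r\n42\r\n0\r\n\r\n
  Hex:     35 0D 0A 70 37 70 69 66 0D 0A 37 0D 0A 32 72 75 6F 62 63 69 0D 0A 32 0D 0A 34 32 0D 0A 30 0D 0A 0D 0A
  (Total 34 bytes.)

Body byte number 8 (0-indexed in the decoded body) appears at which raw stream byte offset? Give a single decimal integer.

Chunk 1: stream[0..1]='5' size=0x5=5, data at stream[3..8]='p7pif' -> body[0..5], body so far='p7pif'
Chunk 2: stream[10..11]='7' size=0x7=7, data at stream[13..20]='2ruobci' -> body[5..12], body so far='p7pif2ruobci'
Chunk 3: stream[22..23]='2' size=0x2=2, data at stream[25..27]='42' -> body[12..14], body so far='p7pif2ruobci42'
Chunk 4: stream[29..30]='0' size=0 (terminator). Final body='p7pif2ruobci42' (14 bytes)
Body byte 8 at stream offset 16

Answer: 16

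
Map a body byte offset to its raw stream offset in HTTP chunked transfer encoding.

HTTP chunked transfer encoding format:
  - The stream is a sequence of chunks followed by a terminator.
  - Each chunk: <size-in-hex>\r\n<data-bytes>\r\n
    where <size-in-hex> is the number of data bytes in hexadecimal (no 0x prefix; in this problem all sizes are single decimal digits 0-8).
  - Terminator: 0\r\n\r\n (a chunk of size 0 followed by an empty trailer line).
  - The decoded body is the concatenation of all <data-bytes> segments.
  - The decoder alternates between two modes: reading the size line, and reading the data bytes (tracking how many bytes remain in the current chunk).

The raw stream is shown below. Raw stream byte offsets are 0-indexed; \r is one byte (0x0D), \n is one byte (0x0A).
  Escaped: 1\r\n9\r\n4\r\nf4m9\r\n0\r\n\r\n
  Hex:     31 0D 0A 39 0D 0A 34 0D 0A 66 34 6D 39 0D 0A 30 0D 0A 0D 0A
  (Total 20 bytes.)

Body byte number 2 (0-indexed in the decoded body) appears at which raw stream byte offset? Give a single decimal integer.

Answer: 10

Derivation:
Chunk 1: stream[0..1]='1' size=0x1=1, data at stream[3..4]='9' -> body[0..1], body so far='9'
Chunk 2: stream[6..7]='4' size=0x4=4, data at stream[9..13]='f4m9' -> body[1..5], body so far='9f4m9'
Chunk 3: stream[15..16]='0' size=0 (terminator). Final body='9f4m9' (5 bytes)
Body byte 2 at stream offset 10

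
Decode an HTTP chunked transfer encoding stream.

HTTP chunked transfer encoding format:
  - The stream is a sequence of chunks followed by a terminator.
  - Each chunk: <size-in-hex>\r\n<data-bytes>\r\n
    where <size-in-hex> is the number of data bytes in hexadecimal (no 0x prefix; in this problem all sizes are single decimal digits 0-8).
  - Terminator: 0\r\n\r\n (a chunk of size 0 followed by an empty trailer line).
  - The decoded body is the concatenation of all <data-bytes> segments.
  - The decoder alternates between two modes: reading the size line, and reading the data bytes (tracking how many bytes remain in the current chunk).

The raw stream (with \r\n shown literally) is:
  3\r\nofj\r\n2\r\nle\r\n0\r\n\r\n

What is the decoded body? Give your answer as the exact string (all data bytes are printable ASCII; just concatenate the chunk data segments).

Chunk 1: stream[0..1]='3' size=0x3=3, data at stream[3..6]='ofj' -> body[0..3], body so far='ofj'
Chunk 2: stream[8..9]='2' size=0x2=2, data at stream[11..13]='le' -> body[3..5], body so far='ofjle'
Chunk 3: stream[15..16]='0' size=0 (terminator). Final body='ofjle' (5 bytes)

Answer: ofjle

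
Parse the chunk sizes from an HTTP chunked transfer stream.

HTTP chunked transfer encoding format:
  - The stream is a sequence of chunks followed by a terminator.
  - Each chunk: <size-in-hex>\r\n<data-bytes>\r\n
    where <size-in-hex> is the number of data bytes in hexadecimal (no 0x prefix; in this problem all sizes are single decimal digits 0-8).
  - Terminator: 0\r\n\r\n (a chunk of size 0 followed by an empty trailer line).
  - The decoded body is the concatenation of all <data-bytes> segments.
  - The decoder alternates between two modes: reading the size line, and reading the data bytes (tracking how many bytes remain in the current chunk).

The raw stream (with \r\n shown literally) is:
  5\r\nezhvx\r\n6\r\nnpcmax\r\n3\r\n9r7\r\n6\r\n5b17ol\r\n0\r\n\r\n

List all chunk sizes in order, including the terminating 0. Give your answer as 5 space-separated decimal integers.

Chunk 1: stream[0..1]='5' size=0x5=5, data at stream[3..8]='ezhvx' -> body[0..5], body so far='ezhvx'
Chunk 2: stream[10..11]='6' size=0x6=6, data at stream[13..19]='npcmax' -> body[5..11], body so far='ezhvxnpcmax'
Chunk 3: stream[21..22]='3' size=0x3=3, data at stream[24..27]='9r7' -> body[11..14], body so far='ezhvxnpcmax9r7'
Chunk 4: stream[29..30]='6' size=0x6=6, data at stream[32..38]='5b17ol' -> body[14..20], body so far='ezhvxnpcmax9r75b17ol'
Chunk 5: stream[40..41]='0' size=0 (terminator). Final body='ezhvxnpcmax9r75b17ol' (20 bytes)

Answer: 5 6 3 6 0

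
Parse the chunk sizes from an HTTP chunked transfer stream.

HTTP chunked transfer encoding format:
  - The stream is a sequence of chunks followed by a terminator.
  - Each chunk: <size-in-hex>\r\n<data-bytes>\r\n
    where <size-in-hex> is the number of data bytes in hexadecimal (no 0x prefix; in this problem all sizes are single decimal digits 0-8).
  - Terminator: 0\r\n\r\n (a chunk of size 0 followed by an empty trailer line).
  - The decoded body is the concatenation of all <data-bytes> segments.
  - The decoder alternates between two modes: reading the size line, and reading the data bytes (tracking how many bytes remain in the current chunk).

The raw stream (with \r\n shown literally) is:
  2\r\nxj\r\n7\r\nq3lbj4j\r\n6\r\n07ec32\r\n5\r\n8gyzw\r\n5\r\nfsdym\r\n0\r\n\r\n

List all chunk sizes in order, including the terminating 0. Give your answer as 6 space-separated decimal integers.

Answer: 2 7 6 5 5 0

Derivation:
Chunk 1: stream[0..1]='2' size=0x2=2, data at stream[3..5]='xj' -> body[0..2], body so far='xj'
Chunk 2: stream[7..8]='7' size=0x7=7, data at stream[10..17]='q3lbj4j' -> body[2..9], body so far='xjq3lbj4j'
Chunk 3: stream[19..20]='6' size=0x6=6, data at stream[22..28]='07ec32' -> body[9..15], body so far='xjq3lbj4j07ec32'
Chunk 4: stream[30..31]='5' size=0x5=5, data at stream[33..38]='8gyzw' -> body[15..20], body so far='xjq3lbj4j07ec328gyzw'
Chunk 5: stream[40..41]='5' size=0x5=5, data at stream[43..48]='fsdym' -> body[20..25], body so far='xjq3lbj4j07ec328gyzwfsdym'
Chunk 6: stream[50..51]='0' size=0 (terminator). Final body='xjq3lbj4j07ec328gyzwfsdym' (25 bytes)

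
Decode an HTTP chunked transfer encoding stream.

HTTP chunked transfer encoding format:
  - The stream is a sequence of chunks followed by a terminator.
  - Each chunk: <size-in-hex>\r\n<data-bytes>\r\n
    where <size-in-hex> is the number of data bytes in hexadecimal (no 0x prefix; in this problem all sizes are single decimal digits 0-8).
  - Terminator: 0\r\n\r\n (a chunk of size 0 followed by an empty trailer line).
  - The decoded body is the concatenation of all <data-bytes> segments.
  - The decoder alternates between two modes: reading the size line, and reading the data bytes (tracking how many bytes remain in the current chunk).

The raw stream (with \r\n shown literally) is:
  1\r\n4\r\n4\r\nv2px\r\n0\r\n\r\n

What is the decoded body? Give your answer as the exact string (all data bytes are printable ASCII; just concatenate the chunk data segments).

Chunk 1: stream[0..1]='1' size=0x1=1, data at stream[3..4]='4' -> body[0..1], body so far='4'
Chunk 2: stream[6..7]='4' size=0x4=4, data at stream[9..13]='v2px' -> body[1..5], body so far='4v2px'
Chunk 3: stream[15..16]='0' size=0 (terminator). Final body='4v2px' (5 bytes)

Answer: 4v2px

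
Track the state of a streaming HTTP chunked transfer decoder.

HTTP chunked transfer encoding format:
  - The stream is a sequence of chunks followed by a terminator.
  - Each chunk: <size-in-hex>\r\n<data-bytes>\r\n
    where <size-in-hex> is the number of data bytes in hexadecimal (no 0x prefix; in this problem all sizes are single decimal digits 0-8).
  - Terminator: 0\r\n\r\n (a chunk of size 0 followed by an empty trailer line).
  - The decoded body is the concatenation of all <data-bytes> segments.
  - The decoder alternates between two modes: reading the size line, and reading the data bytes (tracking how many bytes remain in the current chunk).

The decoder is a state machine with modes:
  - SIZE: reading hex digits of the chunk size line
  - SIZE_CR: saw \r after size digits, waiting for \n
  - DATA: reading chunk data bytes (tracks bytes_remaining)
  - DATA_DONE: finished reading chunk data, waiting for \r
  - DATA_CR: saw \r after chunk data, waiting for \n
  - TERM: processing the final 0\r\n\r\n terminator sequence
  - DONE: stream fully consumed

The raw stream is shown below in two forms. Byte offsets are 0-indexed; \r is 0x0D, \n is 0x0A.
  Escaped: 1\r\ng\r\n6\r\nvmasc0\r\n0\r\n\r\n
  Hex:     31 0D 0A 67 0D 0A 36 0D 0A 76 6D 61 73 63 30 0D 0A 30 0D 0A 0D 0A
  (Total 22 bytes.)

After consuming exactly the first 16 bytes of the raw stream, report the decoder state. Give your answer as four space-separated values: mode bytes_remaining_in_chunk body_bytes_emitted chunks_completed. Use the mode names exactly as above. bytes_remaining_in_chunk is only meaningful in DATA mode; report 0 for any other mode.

Answer: DATA_CR 0 7 1

Derivation:
Byte 0 = '1': mode=SIZE remaining=0 emitted=0 chunks_done=0
Byte 1 = 0x0D: mode=SIZE_CR remaining=0 emitted=0 chunks_done=0
Byte 2 = 0x0A: mode=DATA remaining=1 emitted=0 chunks_done=0
Byte 3 = 'g': mode=DATA_DONE remaining=0 emitted=1 chunks_done=0
Byte 4 = 0x0D: mode=DATA_CR remaining=0 emitted=1 chunks_done=0
Byte 5 = 0x0A: mode=SIZE remaining=0 emitted=1 chunks_done=1
Byte 6 = '6': mode=SIZE remaining=0 emitted=1 chunks_done=1
Byte 7 = 0x0D: mode=SIZE_CR remaining=0 emitted=1 chunks_done=1
Byte 8 = 0x0A: mode=DATA remaining=6 emitted=1 chunks_done=1
Byte 9 = 'v': mode=DATA remaining=5 emitted=2 chunks_done=1
Byte 10 = 'm': mode=DATA remaining=4 emitted=3 chunks_done=1
Byte 11 = 'a': mode=DATA remaining=3 emitted=4 chunks_done=1
Byte 12 = 's': mode=DATA remaining=2 emitted=5 chunks_done=1
Byte 13 = 'c': mode=DATA remaining=1 emitted=6 chunks_done=1
Byte 14 = '0': mode=DATA_DONE remaining=0 emitted=7 chunks_done=1
Byte 15 = 0x0D: mode=DATA_CR remaining=0 emitted=7 chunks_done=1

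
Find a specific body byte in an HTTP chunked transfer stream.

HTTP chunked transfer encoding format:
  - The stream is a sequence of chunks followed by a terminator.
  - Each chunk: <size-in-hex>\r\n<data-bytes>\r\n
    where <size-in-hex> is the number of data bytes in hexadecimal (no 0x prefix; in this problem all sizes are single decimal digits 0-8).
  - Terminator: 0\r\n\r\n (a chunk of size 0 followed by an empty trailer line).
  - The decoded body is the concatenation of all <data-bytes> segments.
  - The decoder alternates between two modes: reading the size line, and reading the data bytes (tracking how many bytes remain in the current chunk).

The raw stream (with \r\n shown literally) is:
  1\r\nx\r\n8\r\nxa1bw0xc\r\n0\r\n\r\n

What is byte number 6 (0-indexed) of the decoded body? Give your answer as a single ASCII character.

Answer: 0

Derivation:
Chunk 1: stream[0..1]='1' size=0x1=1, data at stream[3..4]='x' -> body[0..1], body so far='x'
Chunk 2: stream[6..7]='8' size=0x8=8, data at stream[9..17]='xa1bw0xc' -> body[1..9], body so far='xxa1bw0xc'
Chunk 3: stream[19..20]='0' size=0 (terminator). Final body='xxa1bw0xc' (9 bytes)
Body byte 6 = '0'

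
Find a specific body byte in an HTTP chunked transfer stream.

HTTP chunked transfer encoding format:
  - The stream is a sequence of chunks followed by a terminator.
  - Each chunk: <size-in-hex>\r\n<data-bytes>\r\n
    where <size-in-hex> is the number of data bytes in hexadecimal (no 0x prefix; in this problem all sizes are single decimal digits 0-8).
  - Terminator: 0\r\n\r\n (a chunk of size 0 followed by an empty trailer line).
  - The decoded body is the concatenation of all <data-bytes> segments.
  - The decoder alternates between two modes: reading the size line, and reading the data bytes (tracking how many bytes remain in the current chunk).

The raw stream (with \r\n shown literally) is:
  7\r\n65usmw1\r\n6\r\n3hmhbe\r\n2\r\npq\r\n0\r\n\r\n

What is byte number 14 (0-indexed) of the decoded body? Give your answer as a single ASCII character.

Answer: q

Derivation:
Chunk 1: stream[0..1]='7' size=0x7=7, data at stream[3..10]='65usmw1' -> body[0..7], body so far='65usmw1'
Chunk 2: stream[12..13]='6' size=0x6=6, data at stream[15..21]='3hmhbe' -> body[7..13], body so far='65usmw13hmhbe'
Chunk 3: stream[23..24]='2' size=0x2=2, data at stream[26..28]='pq' -> body[13..15], body so far='65usmw13hmhbepq'
Chunk 4: stream[30..31]='0' size=0 (terminator). Final body='65usmw13hmhbepq' (15 bytes)
Body byte 14 = 'q'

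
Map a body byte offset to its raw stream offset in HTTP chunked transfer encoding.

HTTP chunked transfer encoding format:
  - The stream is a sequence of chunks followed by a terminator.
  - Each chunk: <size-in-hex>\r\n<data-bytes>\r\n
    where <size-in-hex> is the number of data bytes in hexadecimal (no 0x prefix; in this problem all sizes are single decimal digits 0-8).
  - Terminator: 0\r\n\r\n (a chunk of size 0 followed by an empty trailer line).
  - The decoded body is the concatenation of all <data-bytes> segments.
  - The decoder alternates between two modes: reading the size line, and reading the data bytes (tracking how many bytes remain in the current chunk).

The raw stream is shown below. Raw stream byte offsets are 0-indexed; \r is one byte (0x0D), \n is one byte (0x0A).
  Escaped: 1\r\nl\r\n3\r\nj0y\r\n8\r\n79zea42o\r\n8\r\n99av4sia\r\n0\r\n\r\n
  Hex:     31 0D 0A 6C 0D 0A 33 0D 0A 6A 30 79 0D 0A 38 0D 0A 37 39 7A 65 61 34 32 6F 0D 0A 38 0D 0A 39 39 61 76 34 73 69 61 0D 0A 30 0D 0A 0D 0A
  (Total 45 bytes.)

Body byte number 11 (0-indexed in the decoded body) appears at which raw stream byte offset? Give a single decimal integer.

Chunk 1: stream[0..1]='1' size=0x1=1, data at stream[3..4]='l' -> body[0..1], body so far='l'
Chunk 2: stream[6..7]='3' size=0x3=3, data at stream[9..12]='j0y' -> body[1..4], body so far='lj0y'
Chunk 3: stream[14..15]='8' size=0x8=8, data at stream[17..25]='79zea42o' -> body[4..12], body so far='lj0y79zea42o'
Chunk 4: stream[27..28]='8' size=0x8=8, data at stream[30..38]='99av4sia' -> body[12..20], body so far='lj0y79zea42o99av4sia'
Chunk 5: stream[40..41]='0' size=0 (terminator). Final body='lj0y79zea42o99av4sia' (20 bytes)
Body byte 11 at stream offset 24

Answer: 24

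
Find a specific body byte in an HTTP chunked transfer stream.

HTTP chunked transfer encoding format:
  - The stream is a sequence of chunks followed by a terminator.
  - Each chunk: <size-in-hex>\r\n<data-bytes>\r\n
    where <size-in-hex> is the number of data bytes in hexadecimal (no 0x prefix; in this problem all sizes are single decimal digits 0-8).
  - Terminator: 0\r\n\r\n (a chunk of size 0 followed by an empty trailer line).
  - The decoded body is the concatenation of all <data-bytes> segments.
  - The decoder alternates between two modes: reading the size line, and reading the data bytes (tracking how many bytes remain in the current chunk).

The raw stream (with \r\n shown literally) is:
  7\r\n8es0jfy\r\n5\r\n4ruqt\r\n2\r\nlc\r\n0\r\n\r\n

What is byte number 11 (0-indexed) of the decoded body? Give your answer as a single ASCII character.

Chunk 1: stream[0..1]='7' size=0x7=7, data at stream[3..10]='8es0jfy' -> body[0..7], body so far='8es0jfy'
Chunk 2: stream[12..13]='5' size=0x5=5, data at stream[15..20]='4ruqt' -> body[7..12], body so far='8es0jfy4ruqt'
Chunk 3: stream[22..23]='2' size=0x2=2, data at stream[25..27]='lc' -> body[12..14], body so far='8es0jfy4ruqtlc'
Chunk 4: stream[29..30]='0' size=0 (terminator). Final body='8es0jfy4ruqtlc' (14 bytes)
Body byte 11 = 't'

Answer: t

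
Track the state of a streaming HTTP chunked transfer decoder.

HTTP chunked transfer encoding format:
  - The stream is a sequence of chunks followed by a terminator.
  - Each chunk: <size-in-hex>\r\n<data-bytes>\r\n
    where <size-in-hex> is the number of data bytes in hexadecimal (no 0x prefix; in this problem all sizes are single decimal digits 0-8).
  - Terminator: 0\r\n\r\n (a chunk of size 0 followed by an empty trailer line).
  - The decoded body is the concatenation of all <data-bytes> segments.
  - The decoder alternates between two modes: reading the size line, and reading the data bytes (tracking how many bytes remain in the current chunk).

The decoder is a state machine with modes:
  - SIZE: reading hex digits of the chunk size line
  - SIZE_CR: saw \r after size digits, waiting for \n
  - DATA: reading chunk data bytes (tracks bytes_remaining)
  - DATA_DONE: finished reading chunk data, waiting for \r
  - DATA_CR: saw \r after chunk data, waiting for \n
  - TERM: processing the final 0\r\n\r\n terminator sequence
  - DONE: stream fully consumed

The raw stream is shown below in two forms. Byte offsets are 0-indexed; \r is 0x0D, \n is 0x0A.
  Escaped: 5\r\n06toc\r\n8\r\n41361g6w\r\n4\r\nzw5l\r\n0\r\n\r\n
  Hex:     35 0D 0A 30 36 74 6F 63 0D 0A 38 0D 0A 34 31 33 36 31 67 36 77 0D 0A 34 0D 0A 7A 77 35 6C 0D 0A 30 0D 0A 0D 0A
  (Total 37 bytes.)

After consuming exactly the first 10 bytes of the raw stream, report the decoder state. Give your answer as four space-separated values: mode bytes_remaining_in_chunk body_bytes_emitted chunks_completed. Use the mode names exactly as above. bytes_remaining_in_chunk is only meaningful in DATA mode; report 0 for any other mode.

Answer: SIZE 0 5 1

Derivation:
Byte 0 = '5': mode=SIZE remaining=0 emitted=0 chunks_done=0
Byte 1 = 0x0D: mode=SIZE_CR remaining=0 emitted=0 chunks_done=0
Byte 2 = 0x0A: mode=DATA remaining=5 emitted=0 chunks_done=0
Byte 3 = '0': mode=DATA remaining=4 emitted=1 chunks_done=0
Byte 4 = '6': mode=DATA remaining=3 emitted=2 chunks_done=0
Byte 5 = 't': mode=DATA remaining=2 emitted=3 chunks_done=0
Byte 6 = 'o': mode=DATA remaining=1 emitted=4 chunks_done=0
Byte 7 = 'c': mode=DATA_DONE remaining=0 emitted=5 chunks_done=0
Byte 8 = 0x0D: mode=DATA_CR remaining=0 emitted=5 chunks_done=0
Byte 9 = 0x0A: mode=SIZE remaining=0 emitted=5 chunks_done=1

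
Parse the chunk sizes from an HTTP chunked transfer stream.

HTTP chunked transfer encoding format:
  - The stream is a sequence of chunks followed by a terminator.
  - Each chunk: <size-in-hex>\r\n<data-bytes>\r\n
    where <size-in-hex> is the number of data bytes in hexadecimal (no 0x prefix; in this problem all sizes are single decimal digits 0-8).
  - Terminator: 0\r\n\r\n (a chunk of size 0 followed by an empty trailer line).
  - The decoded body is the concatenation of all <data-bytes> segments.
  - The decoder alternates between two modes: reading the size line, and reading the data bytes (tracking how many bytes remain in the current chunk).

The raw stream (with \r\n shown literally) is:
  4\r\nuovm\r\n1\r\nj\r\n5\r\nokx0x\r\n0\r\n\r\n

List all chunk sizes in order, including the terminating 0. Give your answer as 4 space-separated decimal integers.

Answer: 4 1 5 0

Derivation:
Chunk 1: stream[0..1]='4' size=0x4=4, data at stream[3..7]='uovm' -> body[0..4], body so far='uovm'
Chunk 2: stream[9..10]='1' size=0x1=1, data at stream[12..13]='j' -> body[4..5], body so far='uovmj'
Chunk 3: stream[15..16]='5' size=0x5=5, data at stream[18..23]='okx0x' -> body[5..10], body so far='uovmjokx0x'
Chunk 4: stream[25..26]='0' size=0 (terminator). Final body='uovmjokx0x' (10 bytes)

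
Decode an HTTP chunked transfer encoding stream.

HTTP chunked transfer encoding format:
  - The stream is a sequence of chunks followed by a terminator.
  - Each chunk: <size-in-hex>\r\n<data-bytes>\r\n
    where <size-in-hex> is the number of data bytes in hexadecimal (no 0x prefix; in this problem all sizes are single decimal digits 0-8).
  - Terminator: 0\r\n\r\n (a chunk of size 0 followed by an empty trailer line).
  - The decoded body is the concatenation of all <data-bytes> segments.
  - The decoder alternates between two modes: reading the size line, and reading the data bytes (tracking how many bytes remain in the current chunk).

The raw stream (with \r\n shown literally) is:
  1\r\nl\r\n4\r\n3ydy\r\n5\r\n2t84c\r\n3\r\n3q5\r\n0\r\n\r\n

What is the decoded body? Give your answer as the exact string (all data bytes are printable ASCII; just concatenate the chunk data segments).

Chunk 1: stream[0..1]='1' size=0x1=1, data at stream[3..4]='l' -> body[0..1], body so far='l'
Chunk 2: stream[6..7]='4' size=0x4=4, data at stream[9..13]='3ydy' -> body[1..5], body so far='l3ydy'
Chunk 3: stream[15..16]='5' size=0x5=5, data at stream[18..23]='2t84c' -> body[5..10], body so far='l3ydy2t84c'
Chunk 4: stream[25..26]='3' size=0x3=3, data at stream[28..31]='3q5' -> body[10..13], body so far='l3ydy2t84c3q5'
Chunk 5: stream[33..34]='0' size=0 (terminator). Final body='l3ydy2t84c3q5' (13 bytes)

Answer: l3ydy2t84c3q5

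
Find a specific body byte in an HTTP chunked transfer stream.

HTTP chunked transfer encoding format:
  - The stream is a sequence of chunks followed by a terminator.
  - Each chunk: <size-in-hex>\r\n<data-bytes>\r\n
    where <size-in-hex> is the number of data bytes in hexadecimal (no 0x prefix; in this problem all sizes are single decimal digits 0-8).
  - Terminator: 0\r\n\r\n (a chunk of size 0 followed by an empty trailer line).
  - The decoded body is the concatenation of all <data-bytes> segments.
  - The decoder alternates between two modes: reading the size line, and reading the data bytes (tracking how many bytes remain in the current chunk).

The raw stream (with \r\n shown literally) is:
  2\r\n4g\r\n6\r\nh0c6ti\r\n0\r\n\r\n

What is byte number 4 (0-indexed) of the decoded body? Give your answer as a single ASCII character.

Chunk 1: stream[0..1]='2' size=0x2=2, data at stream[3..5]='4g' -> body[0..2], body so far='4g'
Chunk 2: stream[7..8]='6' size=0x6=6, data at stream[10..16]='h0c6ti' -> body[2..8], body so far='4gh0c6ti'
Chunk 3: stream[18..19]='0' size=0 (terminator). Final body='4gh0c6ti' (8 bytes)
Body byte 4 = 'c'

Answer: c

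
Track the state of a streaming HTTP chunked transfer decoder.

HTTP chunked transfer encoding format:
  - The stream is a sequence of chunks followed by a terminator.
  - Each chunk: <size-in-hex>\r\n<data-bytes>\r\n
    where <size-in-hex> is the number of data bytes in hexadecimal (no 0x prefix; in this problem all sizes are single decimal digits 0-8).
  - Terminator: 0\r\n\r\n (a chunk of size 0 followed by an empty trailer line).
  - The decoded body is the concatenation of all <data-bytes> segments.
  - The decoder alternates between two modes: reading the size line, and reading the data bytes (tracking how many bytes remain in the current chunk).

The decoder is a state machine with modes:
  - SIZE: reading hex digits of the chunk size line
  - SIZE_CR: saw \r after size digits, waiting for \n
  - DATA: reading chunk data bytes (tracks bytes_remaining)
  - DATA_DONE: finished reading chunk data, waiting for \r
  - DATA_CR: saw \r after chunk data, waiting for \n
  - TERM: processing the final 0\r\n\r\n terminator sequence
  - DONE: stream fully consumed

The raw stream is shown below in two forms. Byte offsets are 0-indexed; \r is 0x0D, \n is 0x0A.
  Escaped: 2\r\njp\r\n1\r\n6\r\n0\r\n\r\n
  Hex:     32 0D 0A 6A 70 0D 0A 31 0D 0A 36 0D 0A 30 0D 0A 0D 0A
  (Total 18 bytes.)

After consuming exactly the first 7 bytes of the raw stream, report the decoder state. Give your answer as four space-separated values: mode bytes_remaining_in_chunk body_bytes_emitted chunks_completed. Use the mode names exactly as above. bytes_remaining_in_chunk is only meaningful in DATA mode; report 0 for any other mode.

Byte 0 = '2': mode=SIZE remaining=0 emitted=0 chunks_done=0
Byte 1 = 0x0D: mode=SIZE_CR remaining=0 emitted=0 chunks_done=0
Byte 2 = 0x0A: mode=DATA remaining=2 emitted=0 chunks_done=0
Byte 3 = 'j': mode=DATA remaining=1 emitted=1 chunks_done=0
Byte 4 = 'p': mode=DATA_DONE remaining=0 emitted=2 chunks_done=0
Byte 5 = 0x0D: mode=DATA_CR remaining=0 emitted=2 chunks_done=0
Byte 6 = 0x0A: mode=SIZE remaining=0 emitted=2 chunks_done=1

Answer: SIZE 0 2 1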